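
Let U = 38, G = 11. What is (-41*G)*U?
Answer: -17138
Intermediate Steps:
(-41*G)*U = -41*11*38 = -451*38 = -17138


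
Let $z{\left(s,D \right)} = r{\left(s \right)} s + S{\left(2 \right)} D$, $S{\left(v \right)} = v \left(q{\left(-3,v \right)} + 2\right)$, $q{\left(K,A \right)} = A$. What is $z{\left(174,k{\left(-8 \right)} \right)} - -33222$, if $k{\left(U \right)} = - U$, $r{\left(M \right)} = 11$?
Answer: $35200$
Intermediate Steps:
$S{\left(v \right)} = v \left(2 + v\right)$ ($S{\left(v \right)} = v \left(v + 2\right) = v \left(2 + v\right)$)
$z{\left(s,D \right)} = 8 D + 11 s$ ($z{\left(s,D \right)} = 11 s + 2 \left(2 + 2\right) D = 11 s + 2 \cdot 4 D = 11 s + 8 D = 8 D + 11 s$)
$z{\left(174,k{\left(-8 \right)} \right)} - -33222 = \left(8 \left(\left(-1\right) \left(-8\right)\right) + 11 \cdot 174\right) - -33222 = \left(8 \cdot 8 + 1914\right) + 33222 = \left(64 + 1914\right) + 33222 = 1978 + 33222 = 35200$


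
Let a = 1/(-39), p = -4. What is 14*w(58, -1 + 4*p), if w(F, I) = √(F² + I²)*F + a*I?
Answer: 238/39 + 812*√3653 ≈ 49083.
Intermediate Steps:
a = -1/39 ≈ -0.025641
w(F, I) = -I/39 + F*√(F² + I²) (w(F, I) = √(F² + I²)*F - I/39 = F*√(F² + I²) - I/39 = -I/39 + F*√(F² + I²))
14*w(58, -1 + 4*p) = 14*(-(-1 + 4*(-4))/39 + 58*√(58² + (-1 + 4*(-4))²)) = 14*(-(-1 - 16)/39 + 58*√(3364 + (-1 - 16)²)) = 14*(-1/39*(-17) + 58*√(3364 + (-17)²)) = 14*(17/39 + 58*√(3364 + 289)) = 14*(17/39 + 58*√3653) = 238/39 + 812*√3653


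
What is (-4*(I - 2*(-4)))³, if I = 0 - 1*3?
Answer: -8000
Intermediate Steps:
I = -3 (I = 0 - 3 = -3)
(-4*(I - 2*(-4)))³ = (-4*(-3 - 2*(-4)))³ = (-4*(-3 + 8))³ = (-4*5)³ = (-20)³ = -8000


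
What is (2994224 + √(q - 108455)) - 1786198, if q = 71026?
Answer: 1208026 + I*√37429 ≈ 1.208e+6 + 193.47*I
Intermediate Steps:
(2994224 + √(q - 108455)) - 1786198 = (2994224 + √(71026 - 108455)) - 1786198 = (2994224 + √(-37429)) - 1786198 = (2994224 + I*√37429) - 1786198 = 1208026 + I*√37429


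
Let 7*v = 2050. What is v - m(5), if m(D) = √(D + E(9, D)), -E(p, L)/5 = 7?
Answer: 2050/7 - I*√30 ≈ 292.86 - 5.4772*I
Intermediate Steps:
v = 2050/7 (v = (⅐)*2050 = 2050/7 ≈ 292.86)
E(p, L) = -35 (E(p, L) = -5*7 = -35)
m(D) = √(-35 + D) (m(D) = √(D - 35) = √(-35 + D))
v - m(5) = 2050/7 - √(-35 + 5) = 2050/7 - √(-30) = 2050/7 - I*√30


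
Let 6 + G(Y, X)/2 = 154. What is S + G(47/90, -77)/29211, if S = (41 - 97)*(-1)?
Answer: 1636112/29211 ≈ 56.010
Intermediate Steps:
G(Y, X) = 296 (G(Y, X) = -12 + 2*154 = -12 + 308 = 296)
S = 56 (S = -56*(-1) = 56)
S + G(47/90, -77)/29211 = 56 + 296/29211 = 1636112/29211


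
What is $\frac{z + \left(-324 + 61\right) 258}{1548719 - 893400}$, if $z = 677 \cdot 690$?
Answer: $\frac{399276}{655319} \approx 0.60929$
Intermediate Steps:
$z = 467130$
$\frac{z + \left(-324 + 61\right) 258}{1548719 - 893400} = \frac{467130 + \left(-324 + 61\right) 258}{1548719 - 893400} = \frac{467130 - 67854}{655319} = \left(467130 - 67854\right) \frac{1}{655319} = 399276 \cdot \frac{1}{655319} = \frac{399276}{655319}$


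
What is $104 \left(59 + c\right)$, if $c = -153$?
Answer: $-9776$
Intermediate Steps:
$104 \left(59 + c\right) = 104 \left(59 - 153\right) = 104 \left(-94\right) = -9776$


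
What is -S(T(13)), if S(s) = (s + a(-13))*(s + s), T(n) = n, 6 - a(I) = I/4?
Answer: -1157/2 ≈ -578.50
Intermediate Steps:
a(I) = 6 - I/4
S(s) = 2*s*(37/4 + s) (S(s) = (s + (6 - ¼*(-13)))*(s + s) = (s + (6 + 13/4))*(2*s) = (s + 37/4)*(2*s) = (37/4 + s)*(2*s) = 2*s*(37/4 + s))
-S(T(13)) = -13*(37 + 4*13)/2 = -13*(37 + 52)/2 = -13*89/2 = -1*1157/2 = -1157/2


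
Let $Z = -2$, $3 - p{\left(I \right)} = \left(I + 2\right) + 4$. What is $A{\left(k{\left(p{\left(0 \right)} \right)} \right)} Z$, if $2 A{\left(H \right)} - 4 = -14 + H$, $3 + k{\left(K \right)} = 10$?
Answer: $3$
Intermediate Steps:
$p{\left(I \right)} = -3 - I$ ($p{\left(I \right)} = 3 - \left(\left(I + 2\right) + 4\right) = 3 - \left(\left(2 + I\right) + 4\right) = 3 - \left(6 + I\right) = -3 - I$)
$k{\left(K \right)} = 7$ ($k{\left(K \right)} = -3 + 10 = 7$)
$A{\left(H \right)} = -5 + \frac{H}{2}$ ($A{\left(H \right)} = 2 + \frac{-14 + H}{2} = 2 + \left(-7 + \frac{H}{2}\right) = -5 + \frac{H}{2}$)
$A{\left(k{\left(p{\left(0 \right)} \right)} \right)} Z = \left(-5 + \frac{1}{2} \cdot 7\right) \left(-2\right) = \left(-5 + \frac{7}{2}\right) \left(-2\right) = \left(- \frac{3}{2}\right) \left(-2\right) = 3$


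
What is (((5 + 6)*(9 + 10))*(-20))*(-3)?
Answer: 12540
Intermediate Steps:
(((5 + 6)*(9 + 10))*(-20))*(-3) = ((11*19)*(-20))*(-3) = (209*(-20))*(-3) = -4180*(-3) = 12540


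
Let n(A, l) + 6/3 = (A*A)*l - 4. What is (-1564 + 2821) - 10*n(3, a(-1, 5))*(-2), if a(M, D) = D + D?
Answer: 2937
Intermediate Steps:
a(M, D) = 2*D
n(A, l) = -6 + l*A² (n(A, l) = -2 + ((A*A)*l - 4) = -2 + (A²*l - 4) = -2 + (l*A² - 4) = -2 + (-4 + l*A²) = -6 + l*A²)
(-1564 + 2821) - 10*n(3, a(-1, 5))*(-2) = (-1564 + 2821) - 10*(-6 + (2*5)*3²)*(-2) = 1257 - 10*(-6 + 10*9)*(-2) = 1257 - 10*(-6 + 90)*(-2) = 1257 - 10*84*(-2) = 1257 - 840*(-2) = 1257 + 1680 = 2937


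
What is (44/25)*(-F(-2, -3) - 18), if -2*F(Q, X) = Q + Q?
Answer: -176/5 ≈ -35.200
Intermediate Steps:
F(Q, X) = -Q (F(Q, X) = -(Q + Q)/2 = -Q)
(44/25)*(-F(-2, -3) - 18) = (44/25)*(-(-1)*(-2) - 18) = (44*(1/25))*(-1*2 - 18) = 44*(-2 - 18)/25 = (44/25)*(-20) = -176/5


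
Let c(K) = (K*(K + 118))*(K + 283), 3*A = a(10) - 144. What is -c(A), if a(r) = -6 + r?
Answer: 21241640/27 ≈ 7.8673e+5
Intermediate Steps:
A = -140/3 (A = ((-6 + 10) - 144)/3 = (4 - 144)/3 = (⅓)*(-140) = -140/3 ≈ -46.667)
c(K) = K*(118 + K)*(283 + K) (c(K) = (K*(118 + K))*(283 + K) = K*(118 + K)*(283 + K))
-c(A) = -(-140)*(33394 + (-140/3)² + 401*(-140/3))/3 = -(-140)*(33394 + 19600/9 - 56140/3)/3 = -(-140)*151726/(3*9) = -1*(-21241640/27) = 21241640/27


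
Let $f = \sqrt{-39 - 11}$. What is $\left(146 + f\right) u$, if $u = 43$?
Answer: $6278 + 215 i \sqrt{2} \approx 6278.0 + 304.06 i$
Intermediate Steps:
$f = 5 i \sqrt{2}$ ($f = \sqrt{-50} = 5 i \sqrt{2} \approx 7.0711 i$)
$\left(146 + f\right) u = \left(146 + 5 i \sqrt{2}\right) 43 = 6278 + 215 i \sqrt{2}$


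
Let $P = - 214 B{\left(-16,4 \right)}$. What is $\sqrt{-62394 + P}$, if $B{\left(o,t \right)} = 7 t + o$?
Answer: $9 i \sqrt{802} \approx 254.88 i$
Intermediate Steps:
$B{\left(o,t \right)} = o + 7 t$
$P = -2568$ ($P = - 214 \left(-16 + 7 \cdot 4\right) = - 214 \left(-16 + 28\right) = \left(-214\right) 12 = -2568$)
$\sqrt{-62394 + P} = \sqrt{-62394 - 2568} = \sqrt{-64962} = 9 i \sqrt{802}$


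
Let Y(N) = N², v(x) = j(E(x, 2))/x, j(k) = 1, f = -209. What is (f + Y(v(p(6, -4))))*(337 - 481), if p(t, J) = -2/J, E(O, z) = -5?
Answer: 29520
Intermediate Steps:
v(x) = 1/x
(f + Y(v(p(6, -4))))*(337 - 481) = (-209 + (1/(-2/(-4)))²)*(337 - 481) = (-209 + (1/(-2*(-¼)))²)*(-144) = (-209 + (1/(½))²)*(-144) = (-209 + 2²)*(-144) = (-209 + 4)*(-144) = -205*(-144) = 29520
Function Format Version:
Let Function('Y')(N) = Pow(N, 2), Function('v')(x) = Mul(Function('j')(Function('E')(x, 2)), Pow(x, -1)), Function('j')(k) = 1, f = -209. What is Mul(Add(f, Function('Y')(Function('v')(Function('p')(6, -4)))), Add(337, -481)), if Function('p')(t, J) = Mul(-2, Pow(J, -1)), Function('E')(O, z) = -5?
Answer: 29520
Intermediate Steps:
Function('v')(x) = Pow(x, -1) (Function('v')(x) = Mul(1, Pow(x, -1)) = Pow(x, -1))
Mul(Add(f, Function('Y')(Function('v')(Function('p')(6, -4)))), Add(337, -481)) = Mul(Add(-209, Pow(Pow(Mul(-2, Pow(-4, -1)), -1), 2)), Add(337, -481)) = Mul(Add(-209, Pow(Pow(Mul(-2, Rational(-1, 4)), -1), 2)), -144) = Mul(Add(-209, Pow(Pow(Rational(1, 2), -1), 2)), -144) = Mul(Add(-209, Pow(2, 2)), -144) = Mul(Add(-209, 4), -144) = Mul(-205, -144) = 29520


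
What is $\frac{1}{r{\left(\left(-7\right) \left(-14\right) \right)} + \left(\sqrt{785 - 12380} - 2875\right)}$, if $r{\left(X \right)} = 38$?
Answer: $- \frac{2837}{8060164} - \frac{i \sqrt{11595}}{8060164} \approx -0.00035198 - 1.336 \cdot 10^{-5} i$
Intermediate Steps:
$\frac{1}{r{\left(\left(-7\right) \left(-14\right) \right)} + \left(\sqrt{785 - 12380} - 2875\right)} = \frac{1}{38 + \left(\sqrt{785 - 12380} - 2875\right)} = \frac{1}{38 - \left(2875 - \sqrt{-11595}\right)} = \frac{1}{38 - \left(2875 - i \sqrt{11595}\right)} = \frac{1}{-2837 + i \sqrt{11595}}$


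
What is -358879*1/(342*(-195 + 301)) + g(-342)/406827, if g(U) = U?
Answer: -16223785013/1638699156 ≈ -9.9004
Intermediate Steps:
-358879*1/(342*(-195 + 301)) + g(-342)/406827 = -358879*1/(342*(-195 + 301)) - 342/406827 = -358879/(342*106) - 342*1/406827 = -358879/36252 - 38/45203 = -16223785013/1638699156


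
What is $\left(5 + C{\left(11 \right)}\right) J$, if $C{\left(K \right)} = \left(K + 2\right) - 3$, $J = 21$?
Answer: $315$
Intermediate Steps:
$C{\left(K \right)} = -1 + K$ ($C{\left(K \right)} = \left(2 + K\right) - 3 = -1 + K$)
$\left(5 + C{\left(11 \right)}\right) J = \left(5 + \left(-1 + 11\right)\right) 21 = \left(5 + 10\right) 21 = 15 \cdot 21 = 315$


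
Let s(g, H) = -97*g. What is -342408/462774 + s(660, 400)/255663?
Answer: -382901464/386647677 ≈ -0.99031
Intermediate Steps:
-342408/462774 + s(660, 400)/255663 = -342408/462774 - 97*660/255663 = -342408*1/462774 - 64020*1/255663 = -57068/77129 - 21340/85221 = -382901464/386647677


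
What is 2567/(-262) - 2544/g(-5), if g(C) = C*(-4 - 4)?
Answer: -96151/1310 ≈ -73.398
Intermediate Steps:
g(C) = -8*C (g(C) = C*(-8) = -8*C)
2567/(-262) - 2544/g(-5) = 2567/(-262) - 2544/((-8*(-5))) = 2567*(-1/262) - 2544/40 = -2567/262 - 2544*1/40 = -2567/262 - 318/5 = -96151/1310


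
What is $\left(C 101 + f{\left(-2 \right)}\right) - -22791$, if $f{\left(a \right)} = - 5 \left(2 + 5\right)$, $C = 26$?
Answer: $25382$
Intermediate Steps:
$f{\left(a \right)} = -35$ ($f{\left(a \right)} = \left(-5\right) 7 = -35$)
$\left(C 101 + f{\left(-2 \right)}\right) - -22791 = \left(26 \cdot 101 - 35\right) - -22791 = \left(2626 - 35\right) + 22791 = 2591 + 22791 = 25382$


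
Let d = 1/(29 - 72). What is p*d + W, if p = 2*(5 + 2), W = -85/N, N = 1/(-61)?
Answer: 222941/43 ≈ 5184.7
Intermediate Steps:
N = -1/61 ≈ -0.016393
W = 5185 (W = -85/(-1/61) = -85*(-61) = 5185)
p = 14 (p = 2*7 = 14)
d = -1/43 (d = 1/(-43) = -1/43 ≈ -0.023256)
p*d + W = 14*(-1/43) + 5185 = -14/43 + 5185 = 222941/43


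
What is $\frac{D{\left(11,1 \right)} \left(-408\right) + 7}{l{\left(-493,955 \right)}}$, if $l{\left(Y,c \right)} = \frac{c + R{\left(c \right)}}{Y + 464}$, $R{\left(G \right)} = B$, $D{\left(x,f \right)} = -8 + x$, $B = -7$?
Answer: $\frac{35293}{948} \approx 37.229$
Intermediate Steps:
$R{\left(G \right)} = -7$
$l{\left(Y,c \right)} = \frac{-7 + c}{464 + Y}$ ($l{\left(Y,c \right)} = \frac{c - 7}{Y + 464} = \frac{-7 + c}{464 + Y}$)
$\frac{D{\left(11,1 \right)} \left(-408\right) + 7}{l{\left(-493,955 \right)}} = \frac{\left(-8 + 11\right) \left(-408\right) + 7}{\frac{1}{464 - 493} \left(-7 + 955\right)} = \frac{3 \left(-408\right) + 7}{\frac{1}{-29} \cdot 948} = \frac{-1224 + 7}{\left(- \frac{1}{29}\right) 948} = - \frac{1217}{- \frac{948}{29}} = \left(-1217\right) \left(- \frac{29}{948}\right) = \frac{35293}{948}$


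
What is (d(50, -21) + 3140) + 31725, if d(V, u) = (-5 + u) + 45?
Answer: 34884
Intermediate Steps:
d(V, u) = 40 + u
(d(50, -21) + 3140) + 31725 = ((40 - 21) + 3140) + 31725 = (19 + 3140) + 31725 = 3159 + 31725 = 34884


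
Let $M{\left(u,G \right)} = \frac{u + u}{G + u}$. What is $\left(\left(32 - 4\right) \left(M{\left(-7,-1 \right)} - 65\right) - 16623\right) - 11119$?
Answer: $-29513$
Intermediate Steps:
$M{\left(u,G \right)} = \frac{2 u}{G + u}$
$\left(\left(32 - 4\right) \left(M{\left(-7,-1 \right)} - 65\right) - 16623\right) - 11119 = \left(\left(32 - 4\right) \left(2 \left(-7\right) \frac{1}{-1 - 7} - 65\right) - 16623\right) - 11119 = \left(28 \left(2 \left(-7\right) \frac{1}{-8} - 65\right) - 16623\right) - 11119 = \left(28 \left(2 \left(-7\right) \left(- \frac{1}{8}\right) - 65\right) - 16623\right) - 11119 = \left(28 \left(\frac{7}{4} - 65\right) - 16623\right) - 11119 = \left(28 \left(- \frac{253}{4}\right) - 16623\right) - 11119 = \left(-1771 - 16623\right) - 11119 = -18394 - 11119 = -29513$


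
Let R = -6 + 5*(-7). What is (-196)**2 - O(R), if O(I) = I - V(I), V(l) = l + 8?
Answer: 38424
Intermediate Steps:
V(l) = 8 + l
R = -41 (R = -6 - 35 = -41)
O(I) = -8 (O(I) = I - (8 + I) = I + (-8 - I) = -8)
(-196)**2 - O(R) = (-196)**2 - 1*(-8) = 38416 + 8 = 38424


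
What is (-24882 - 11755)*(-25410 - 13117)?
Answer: 1411513699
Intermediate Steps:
(-24882 - 11755)*(-25410 - 13117) = -36637*(-38527) = 1411513699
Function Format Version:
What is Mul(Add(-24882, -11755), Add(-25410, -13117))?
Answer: 1411513699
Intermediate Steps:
Mul(Add(-24882, -11755), Add(-25410, -13117)) = Mul(-36637, -38527) = 1411513699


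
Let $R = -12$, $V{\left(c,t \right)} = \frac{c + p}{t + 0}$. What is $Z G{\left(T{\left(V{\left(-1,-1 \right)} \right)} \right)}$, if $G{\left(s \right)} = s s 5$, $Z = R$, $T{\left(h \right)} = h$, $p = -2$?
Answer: $-540$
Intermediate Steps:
$V{\left(c,t \right)} = \frac{-2 + c}{t}$ ($V{\left(c,t \right)} = \frac{c - 2}{t + 0} = \frac{-2 + c}{t}$)
$Z = -12$
$G{\left(s \right)} = 5 s^{2}$ ($G{\left(s \right)} = s^{2} \cdot 5 = 5 s^{2}$)
$Z G{\left(T{\left(V{\left(-1,-1 \right)} \right)} \right)} = - 12 \cdot 5 \left(\frac{-2 - 1}{-1}\right)^{2} = - 12 \cdot 5 \left(\left(-1\right) \left(-3\right)\right)^{2} = - 12 \cdot 5 \cdot 3^{2} = - 12 \cdot 5 \cdot 9 = \left(-12\right) 45 = -540$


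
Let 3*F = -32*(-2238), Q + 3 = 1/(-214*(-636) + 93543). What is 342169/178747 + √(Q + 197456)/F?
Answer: 342169/178747 + √2603306471627631/2741066592 ≈ 1.9329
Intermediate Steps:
Q = -688940/229647 (Q = -3 + 1/(-214*(-636) + 93543) = -3 + 1/(136104 + 93543) = -3 + 1/229647 = -688940/229647 ≈ -3.0000)
F = 23872 (F = (-32*(-2238))/3 = (⅓)*71616 = 23872)
342169/178747 + √(Q + 197456)/F = 342169/178747 + √(-688940/229647 + 197456)/23872 = 342169*(1/178747) + √(45344489092/229647)*(1/23872) = 342169/178747 + (2*√2603306471627631/229647)*(1/23872) = 342169/178747 + √2603306471627631/2741066592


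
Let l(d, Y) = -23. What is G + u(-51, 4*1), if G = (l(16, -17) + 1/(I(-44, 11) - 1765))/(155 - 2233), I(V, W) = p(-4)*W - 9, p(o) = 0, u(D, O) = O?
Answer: 14786291/3686372 ≈ 4.0111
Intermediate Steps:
I(V, W) = -9 (I(V, W) = 0*W - 9 = 0 - 9 = -9)
G = 40803/3686372 (G = (-23 + 1/(-9 - 1765))/(155 - 2233) = (-23 + 1/(-1774))/(-2078) = (-23 - 1/1774)*(-1/2078) = -40803/1774*(-1/2078) = 40803/3686372 ≈ 0.011069)
G + u(-51, 4*1) = 40803/3686372 + 4*1 = 40803/3686372 + 4 = 14786291/3686372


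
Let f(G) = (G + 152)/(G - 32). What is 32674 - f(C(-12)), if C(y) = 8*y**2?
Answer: 4574197/140 ≈ 32673.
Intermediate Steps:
f(G) = (152 + G)/(-32 + G)
32674 - f(C(-12)) = 32674 - (152 + 8*(-12)**2)/(-32 + 8*(-12)**2) = 32674 - (152 + 8*144)/(-32 + 8*144) = 32674 - (152 + 1152)/(-32 + 1152) = 32674 - 1304/1120 = 32674 - 1*163/140 = 32674 - 163/140 = 4574197/140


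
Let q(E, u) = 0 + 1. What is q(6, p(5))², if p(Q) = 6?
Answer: 1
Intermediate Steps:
q(E, u) = 1
q(6, p(5))² = 1² = 1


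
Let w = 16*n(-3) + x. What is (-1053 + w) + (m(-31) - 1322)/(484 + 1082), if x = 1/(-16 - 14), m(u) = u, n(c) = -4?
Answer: -1458856/1305 ≈ -1117.9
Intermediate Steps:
x = -1/30 (x = 1/(-30) = -1/30 ≈ -0.033333)
w = -1921/30 (w = 16*(-4) - 1/30 = -64 - 1/30 = -1921/30 ≈ -64.033)
(-1053 + w) + (m(-31) - 1322)/(484 + 1082) = (-1053 - 1921/30) + (-31 - 1322)/(484 + 1082) = -33511/30 - 1353/1566 = -33511/30 - 1353*1/1566 = -33511/30 - 451/522 = -1458856/1305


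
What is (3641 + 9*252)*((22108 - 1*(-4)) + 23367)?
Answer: 268735411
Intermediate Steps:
(3641 + 9*252)*((22108 - 1*(-4)) + 23367) = (3641 + 2268)*((22108 + 4) + 23367) = 5909*(22112 + 23367) = 5909*45479 = 268735411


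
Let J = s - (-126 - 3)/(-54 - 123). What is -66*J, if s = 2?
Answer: -4950/59 ≈ -83.898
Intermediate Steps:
J = 75/59 (J = 2 - (-126 - 3)/(-54 - 123) = 2 - (-129)/(-177) = 2 - (-129)*(-1)/177 = 2 - 1*43/59 = 2 - 43/59 = 75/59 ≈ 1.2712)
-66*J = -66*75/59 = -4950/59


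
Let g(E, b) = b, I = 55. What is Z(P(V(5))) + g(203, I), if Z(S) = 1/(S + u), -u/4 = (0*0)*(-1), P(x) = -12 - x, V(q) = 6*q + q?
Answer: 2584/47 ≈ 54.979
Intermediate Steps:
V(q) = 7*q
u = 0 (u = -4*0*0*(-1) = -0*(-1) = -4*0 = 0)
Z(S) = 1/S (Z(S) = 1/(S + 0) = 1/S)
Z(P(V(5))) + g(203, I) = 1/(-12 - 7*5) + 55 = 1/(-12 - 1*35) + 55 = 1/(-12 - 35) + 55 = 1/(-47) + 55 = -1/47 + 55 = 2584/47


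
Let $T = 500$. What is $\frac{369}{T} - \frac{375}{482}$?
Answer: $- \frac{4821}{120500} \approx -0.040008$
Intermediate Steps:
$\frac{369}{T} - \frac{375}{482} = \frac{369}{500} - \frac{375}{482} = - \frac{4821}{120500}$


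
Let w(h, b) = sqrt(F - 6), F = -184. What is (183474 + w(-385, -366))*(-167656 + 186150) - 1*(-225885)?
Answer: 3393394041 + 18494*I*sqrt(190) ≈ 3.3934e+9 + 2.5492e+5*I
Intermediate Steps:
w(h, b) = I*sqrt(190) (w(h, b) = sqrt(-184 - 6) = sqrt(-190) = I*sqrt(190))
(183474 + w(-385, -366))*(-167656 + 186150) - 1*(-225885) = (183474 + I*sqrt(190))*(-167656 + 186150) - 1*(-225885) = (183474 + I*sqrt(190))*18494 + 225885 = (3393168156 + 18494*I*sqrt(190)) + 225885 = 3393394041 + 18494*I*sqrt(190)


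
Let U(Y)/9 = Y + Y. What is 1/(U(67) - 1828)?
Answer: -1/622 ≈ -0.0016077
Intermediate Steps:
U(Y) = 18*Y (U(Y) = 9*(Y + Y) = 9*(2*Y) = 18*Y)
1/(U(67) - 1828) = 1/(18*67 - 1828) = 1/(1206 - 1828) = 1/(-622) = -1/622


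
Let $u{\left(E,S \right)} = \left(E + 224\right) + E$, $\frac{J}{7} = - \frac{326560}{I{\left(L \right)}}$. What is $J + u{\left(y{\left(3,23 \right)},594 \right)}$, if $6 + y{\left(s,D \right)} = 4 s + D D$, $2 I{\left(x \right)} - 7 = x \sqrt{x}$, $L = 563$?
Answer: $\frac{115475414646}{89226749} - \frac{1286972960 \sqrt{563}}{89226749} \approx 951.94$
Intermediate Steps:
$I{\left(x \right)} = \frac{7}{2} + \frac{x^{\frac{3}{2}}}{2}$ ($I{\left(x \right)} = \frac{7}{2} + \frac{x \sqrt{x}}{2} = \frac{7}{2} + \frac{x^{\frac{3}{2}}}{2}$)
$y{\left(s,D \right)} = -6 + D^{2} + 4 s$ ($y{\left(s,D \right)} = -6 + \left(4 s + D D\right) = -6 + \left(4 s + D^{2}\right) = -6 + \left(D^{2} + 4 s\right) = -6 + D^{2} + 4 s$)
$J = - \frac{2285920}{\frac{7}{2} + \frac{563 \sqrt{563}}{2}}$ ($J = 7 \left(- \frac{326560}{\frac{7}{2} + \frac{563^{\frac{3}{2}}}{2}}\right) = 7 \left(- \frac{326560}{\frac{7}{2} + \frac{563 \sqrt{563}}{2}}\right) = - \frac{2285920}{\frac{7}{2} + \frac{563 \sqrt{563}}{2}} \approx -342.06$)
$u{\left(E,S \right)} = 224 + 2 E$ ($u{\left(E,S \right)} = \left(224 + E\right) + E = 224 + 2 E$)
$J + u{\left(y{\left(3,23 \right)},594 \right)} = \left(\frac{16001440}{89226749} - \frac{1286972960 \sqrt{563}}{89226749}\right) + \left(224 + 2 \left(-6 + 23^{2} + 4 \cdot 3\right)\right) = \left(\frac{16001440}{89226749} - \frac{1286972960 \sqrt{563}}{89226749}\right) + \left(224 + 2 \left(-6 + 529 + 12\right)\right) = \left(\frac{16001440}{89226749} - \frac{1286972960 \sqrt{563}}{89226749}\right) + \left(224 + 2 \cdot 535\right) = \left(\frac{16001440}{89226749} - \frac{1286972960 \sqrt{563}}{89226749}\right) + \left(224 + 1070\right) = \left(\frac{16001440}{89226749} - \frac{1286972960 \sqrt{563}}{89226749}\right) + 1294 = \frac{115475414646}{89226749} - \frac{1286972960 \sqrt{563}}{89226749}$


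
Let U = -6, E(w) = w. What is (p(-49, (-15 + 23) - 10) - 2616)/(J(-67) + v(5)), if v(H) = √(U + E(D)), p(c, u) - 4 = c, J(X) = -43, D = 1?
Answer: 38141/618 + 887*I*√5/618 ≈ 61.717 + 3.2094*I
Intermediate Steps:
p(c, u) = 4 + c
v(H) = I*√5 (v(H) = √(-6 + 1) = √(-5) = I*√5)
(p(-49, (-15 + 23) - 10) - 2616)/(J(-67) + v(5)) = ((4 - 49) - 2616)/(-43 + I*√5) = (-45 - 2616)/(-43 + I*√5) = -2661/(-43 + I*√5)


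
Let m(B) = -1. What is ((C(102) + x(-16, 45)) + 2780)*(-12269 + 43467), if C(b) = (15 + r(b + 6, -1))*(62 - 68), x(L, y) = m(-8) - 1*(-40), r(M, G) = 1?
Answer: 84952154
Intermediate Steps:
x(L, y) = 39 (x(L, y) = -1 - 1*(-40) = -1 + 40 = 39)
C(b) = -96 (C(b) = (15 + 1)*(62 - 68) = 16*(-6) = -96)
((C(102) + x(-16, 45)) + 2780)*(-12269 + 43467) = ((-96 + 39) + 2780)*(-12269 + 43467) = (-57 + 2780)*31198 = 2723*31198 = 84952154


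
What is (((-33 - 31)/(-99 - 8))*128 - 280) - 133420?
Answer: -14297708/107 ≈ -1.3362e+5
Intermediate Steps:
(((-33 - 31)/(-99 - 8))*128 - 280) - 133420 = (-64/(-107)*128 - 280) - 133420 = (-64*(-1/107)*128 - 280) - 133420 = ((64/107)*128 - 280) - 133420 = (8192/107 - 280) - 133420 = -21768/107 - 133420 = -14297708/107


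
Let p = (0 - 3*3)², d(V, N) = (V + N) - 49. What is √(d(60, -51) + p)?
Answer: √41 ≈ 6.4031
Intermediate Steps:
d(V, N) = -49 + N + V (d(V, N) = (N + V) - 49 = -49 + N + V)
p = 81 (p = (0 - 9)² = (-9)² = 81)
√(d(60, -51) + p) = √((-49 - 51 + 60) + 81) = √(-40 + 81) = √41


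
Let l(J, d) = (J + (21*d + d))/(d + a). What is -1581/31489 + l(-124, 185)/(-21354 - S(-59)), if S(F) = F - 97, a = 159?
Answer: -5826542333/114810657384 ≈ -0.050749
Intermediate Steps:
S(F) = -97 + F
l(J, d) = (J + 22*d)/(159 + d) (l(J, d) = (J + (21*d + d))/(d + 159) = (J + 22*d)/(159 + d))
-1581/31489 + l(-124, 185)/(-21354 - S(-59)) = -1581/31489 + ((-124 + 22*185)/(159 + 185))/(-21354 - (-97 - 59)) = -1581*1/31489 + ((-124 + 4070)/344)/(-21354 - 1*(-156)) = -1581/31489 + ((1/344)*3946)/(-21354 + 156) = -1581/31489 + (1973/172)/(-21198) = -1581/31489 + (1973/172)*(-1/21198) = -1581/31489 - 1973/3646056 = -5826542333/114810657384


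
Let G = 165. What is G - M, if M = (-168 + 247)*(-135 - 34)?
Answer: 13516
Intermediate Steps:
M = -13351 (M = 79*(-169) = -13351)
G - M = 165 - 1*(-13351) = 165 + 13351 = 13516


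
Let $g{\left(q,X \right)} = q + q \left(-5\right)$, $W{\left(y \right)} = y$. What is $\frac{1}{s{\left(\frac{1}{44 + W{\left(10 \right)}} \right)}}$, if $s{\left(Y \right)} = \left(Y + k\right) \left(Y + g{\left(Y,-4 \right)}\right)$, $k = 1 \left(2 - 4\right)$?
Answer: $\frac{972}{107} \approx 9.0841$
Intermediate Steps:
$g{\left(q,X \right)} = - 4 q$ ($g{\left(q,X \right)} = q - 5 q = - 4 q$)
$k = -2$ ($k = 1 \left(-2\right) = -2$)
$s{\left(Y \right)} = - 3 Y \left(-2 + Y\right)$ ($s{\left(Y \right)} = \left(Y - 2\right) \left(Y - 4 Y\right) = \left(-2 + Y\right) \left(- 3 Y\right) = - 3 Y \left(-2 + Y\right)$)
$\frac{1}{s{\left(\frac{1}{44 + W{\left(10 \right)}} \right)}} = \frac{1}{3 \frac{1}{44 + 10} \left(2 - \frac{1}{44 + 10}\right)} = \frac{1}{3 \cdot \frac{1}{54} \left(2 - \frac{1}{54}\right)} = \frac{1}{3 \cdot \frac{1}{54} \cdot \frac{107}{54}} = \frac{1}{\frac{107}{972}} = \frac{972}{107}$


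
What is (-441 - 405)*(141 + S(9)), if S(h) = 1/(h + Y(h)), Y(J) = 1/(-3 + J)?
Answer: -6565806/55 ≈ -1.1938e+5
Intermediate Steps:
S(h) = 1/(h + 1/(-3 + h))
(-441 - 405)*(141 + S(9)) = (-441 - 405)*(141 + (-3 + 9)/(1 + 9*(-3 + 9))) = -846*(141 + 6/(1 + 9*6)) = -846*(141 + 6/(1 + 54)) = -846*(141 + 6/55) = -846*7761/55 = -6565806/55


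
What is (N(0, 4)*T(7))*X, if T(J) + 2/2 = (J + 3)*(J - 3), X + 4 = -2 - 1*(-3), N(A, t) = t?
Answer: -468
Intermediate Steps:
X = -3 (X = -4 + (-2 - 1*(-3)) = -4 + (-2 + 3) = -4 + 1 = -3)
T(J) = -1 + (-3 + J)*(3 + J) (T(J) = -1 + (J + 3)*(J - 3) = -1 + (3 + J)*(-3 + J) = -1 + (-3 + J)*(3 + J))
(N(0, 4)*T(7))*X = (4*(-10 + 7²))*(-3) = (4*(-10 + 49))*(-3) = (4*39)*(-3) = 156*(-3) = -468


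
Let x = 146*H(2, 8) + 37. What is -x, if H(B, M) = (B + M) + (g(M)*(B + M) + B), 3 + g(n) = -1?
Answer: 4051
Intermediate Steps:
g(n) = -4 (g(n) = -3 - 1 = -4)
H(B, M) = -3*M - 2*B (H(B, M) = (B + M) + (-4*(B + M) + B) = (B + M) + ((-4*B - 4*M) + B) = (B + M) + (-4*M - 3*B) = -3*M - 2*B)
x = -4051 (x = 146*(-3*8 - 2*2) + 37 = 146*(-24 - 4) + 37 = 146*(-28) + 37 = -4088 + 37 = -4051)
-x = -1*(-4051) = 4051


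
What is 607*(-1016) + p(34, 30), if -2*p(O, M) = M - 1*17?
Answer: -1233437/2 ≈ -6.1672e+5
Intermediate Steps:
p(O, M) = 17/2 - M/2 (p(O, M) = -(M - 1*17)/2 = -(M - 17)/2 = -(-17 + M)/2 = 17/2 - M/2)
607*(-1016) + p(34, 30) = 607*(-1016) + (17/2 - 1/2*30) = -616712 + (17/2 - 15) = -616712 - 13/2 = -1233437/2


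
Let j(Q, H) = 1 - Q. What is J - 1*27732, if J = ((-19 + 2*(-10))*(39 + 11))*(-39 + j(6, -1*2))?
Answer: 58068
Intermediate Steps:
J = 85800 (J = ((-19 + 2*(-10))*(39 + 11))*(-39 + (1 - 1*6)) = ((-19 - 20)*50)*(-39 + (1 - 6)) = (-39*50)*(-39 - 5) = -1950*(-44) = 85800)
J - 1*27732 = 85800 - 1*27732 = 85800 - 27732 = 58068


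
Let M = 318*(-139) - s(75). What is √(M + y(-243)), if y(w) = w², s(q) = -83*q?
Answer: 4*√1317 ≈ 145.16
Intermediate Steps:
M = -37977 (M = 318*(-139) - (-83)*75 = -44202 - 1*(-6225) = -44202 + 6225 = -37977)
√(M + y(-243)) = √(-37977 + (-243)²) = √(-37977 + 59049) = √21072 = 4*√1317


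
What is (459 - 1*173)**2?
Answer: 81796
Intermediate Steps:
(459 - 1*173)**2 = (459 - 173)**2 = 286**2 = 81796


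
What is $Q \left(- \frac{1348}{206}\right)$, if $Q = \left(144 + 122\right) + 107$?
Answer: $- \frac{251402}{103} \approx -2440.8$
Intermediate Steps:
$Q = 373$ ($Q = 266 + 107 = 373$)
$Q \left(- \frac{1348}{206}\right) = 373 \left(- \frac{1348}{206}\right) = 373 \left(\left(-1348\right) \frac{1}{206}\right) = 373 \left(- \frac{674}{103}\right) = - \frac{251402}{103}$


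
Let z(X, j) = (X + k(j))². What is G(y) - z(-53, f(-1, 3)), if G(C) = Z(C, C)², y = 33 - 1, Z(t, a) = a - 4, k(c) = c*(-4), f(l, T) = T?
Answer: -3441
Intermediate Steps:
k(c) = -4*c
Z(t, a) = -4 + a
z(X, j) = (X - 4*j)²
y = 32
G(C) = (-4 + C)²
G(y) - z(-53, f(-1, 3)) = (-4 + 32)² - (-53 - 4*3)² = 28² - (-53 - 12)² = 784 - 1*(-65)² = 784 - 1*4225 = 784 - 4225 = -3441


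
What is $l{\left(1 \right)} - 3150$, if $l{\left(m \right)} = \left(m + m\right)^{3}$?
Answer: $-3142$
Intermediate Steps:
$l{\left(m \right)} = 8 m^{3}$ ($l{\left(m \right)} = \left(2 m\right)^{3} = 8 m^{3}$)
$l{\left(1 \right)} - 3150 = 8 \cdot 1^{3} - 3150 = 8 \cdot 1 - 3150 = 8 - 3150 = -3142$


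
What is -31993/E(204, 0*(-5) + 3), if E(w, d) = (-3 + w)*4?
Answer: -31993/804 ≈ -39.792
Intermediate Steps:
E(w, d) = -12 + 4*w
-31993/E(204, 0*(-5) + 3) = -31993/(-12 + 4*204) = -31993/(-12 + 816) = -31993/804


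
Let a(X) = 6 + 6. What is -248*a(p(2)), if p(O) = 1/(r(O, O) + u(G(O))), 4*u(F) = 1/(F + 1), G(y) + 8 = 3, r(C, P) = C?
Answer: -2976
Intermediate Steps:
G(y) = -5 (G(y) = -8 + 3 = -5)
u(F) = 1/(4*(1 + F)) (u(F) = 1/(4*(F + 1)) = 1/(4*(1 + F)))
p(O) = 1/(-1/16 + O) (p(O) = 1/(O + 1/(4*(1 - 5))) = 1/(O + (1/4)/(-4)) = 1/(O + (1/4)*(-1/4)) = 1/(O - 1/16) = 1/(-1/16 + O))
a(X) = 12
-248*a(p(2)) = -248*12 = -2976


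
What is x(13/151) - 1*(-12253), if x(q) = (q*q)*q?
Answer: 42186480800/3442951 ≈ 12253.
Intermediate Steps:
x(q) = q³ (x(q) = q²*q = q³)
x(13/151) - 1*(-12253) = (13/151)³ - 1*(-12253) = (13*(1/151))³ + 12253 = (13/151)³ + 12253 = 2197/3442951 + 12253 = 42186480800/3442951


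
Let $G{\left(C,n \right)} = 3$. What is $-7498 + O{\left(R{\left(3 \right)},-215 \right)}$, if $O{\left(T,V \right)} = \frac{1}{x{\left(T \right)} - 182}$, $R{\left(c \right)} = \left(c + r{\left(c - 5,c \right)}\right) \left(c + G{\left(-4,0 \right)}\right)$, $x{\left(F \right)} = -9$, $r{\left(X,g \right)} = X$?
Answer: $- \frac{1432119}{191} \approx -7498.0$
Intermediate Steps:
$R{\left(c \right)} = \left(-5 + 2 c\right) \left(3 + c\right)$ ($R{\left(c \right)} = \left(c + \left(c - 5\right)\right) \left(c + 3\right) = \left(c + \left(-5 + c\right)\right) \left(3 + c\right) = \left(-5 + 2 c\right) \left(3 + c\right)$)
$O{\left(T,V \right)} = - \frac{1}{191}$ ($O{\left(T,V \right)} = \frac{1}{-9 - 182} = \frac{1}{-191} = - \frac{1}{191}$)
$-7498 + O{\left(R{\left(3 \right)},-215 \right)} = -7498 - \frac{1}{191} = - \frac{1432119}{191}$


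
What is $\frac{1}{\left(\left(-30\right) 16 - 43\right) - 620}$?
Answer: $- \frac{1}{1143} \approx -0.00087489$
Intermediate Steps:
$\frac{1}{\left(\left(-30\right) 16 - 43\right) - 620} = \frac{1}{\left(-480 - 43\right) - 620} = \frac{1}{-523 - 620} = \frac{1}{-1143} = - \frac{1}{1143}$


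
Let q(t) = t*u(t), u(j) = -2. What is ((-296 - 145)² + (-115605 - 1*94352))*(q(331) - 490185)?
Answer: 7596348172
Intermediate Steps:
q(t) = -2*t (q(t) = t*(-2) = -2*t)
((-296 - 145)² + (-115605 - 1*94352))*(q(331) - 490185) = ((-296 - 145)² + (-115605 - 1*94352))*(-2*331 - 490185) = ((-441)² + (-115605 - 94352))*(-662 - 490185) = (194481 - 209957)*(-490847) = -15476*(-490847) = 7596348172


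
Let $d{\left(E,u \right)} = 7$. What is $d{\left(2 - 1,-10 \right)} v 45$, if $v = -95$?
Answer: $-29925$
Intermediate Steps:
$d{\left(2 - 1,-10 \right)} v 45 = 7 \left(-95\right) 45 = \left(-665\right) 45 = -29925$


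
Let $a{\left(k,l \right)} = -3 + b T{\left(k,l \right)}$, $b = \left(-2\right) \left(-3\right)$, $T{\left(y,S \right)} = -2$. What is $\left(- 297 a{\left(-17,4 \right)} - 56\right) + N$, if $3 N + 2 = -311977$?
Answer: $-99594$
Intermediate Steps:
$N = -103993$ ($N = - \frac{2}{3} + \frac{1}{3} \left(-311977\right) = - \frac{2}{3} - \frac{311977}{3} = -103993$)
$b = 6$
$a{\left(k,l \right)} = -15$ ($a{\left(k,l \right)} = -3 + 6 \left(-2\right) = -3 - 12 = -15$)
$\left(- 297 a{\left(-17,4 \right)} - 56\right) + N = \left(\left(-297\right) \left(-15\right) - 56\right) - 103993 = \left(4455 - 56\right) - 103993 = 4399 - 103993 = -99594$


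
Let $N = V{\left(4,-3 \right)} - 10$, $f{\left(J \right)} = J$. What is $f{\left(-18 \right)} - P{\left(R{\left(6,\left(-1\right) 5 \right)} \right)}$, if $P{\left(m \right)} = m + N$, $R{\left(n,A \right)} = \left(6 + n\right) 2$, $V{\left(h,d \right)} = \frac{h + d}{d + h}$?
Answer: $-33$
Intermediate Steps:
$V{\left(h,d \right)} = 1$ ($V{\left(h,d \right)} = \frac{d + h}{d + h} = 1$)
$N = -9$ ($N = 1 - 10 = -9$)
$R{\left(n,A \right)} = 12 + 2 n$
$P{\left(m \right)} = -9 + m$ ($P{\left(m \right)} = m - 9 = -9 + m$)
$f{\left(-18 \right)} - P{\left(R{\left(6,\left(-1\right) 5 \right)} \right)} = -18 - \left(-9 + \left(12 + 2 \cdot 6\right)\right) = -18 - \left(-9 + \left(12 + 12\right)\right) = -18 - \left(-9 + 24\right) = -18 - 15 = -33$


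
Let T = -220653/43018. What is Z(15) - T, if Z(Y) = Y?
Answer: 865923/43018 ≈ 20.129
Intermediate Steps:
T = -220653/43018 (T = -220653*1/43018 = -220653/43018 ≈ -5.1293)
Z(15) - T = 15 - 1*(-220653/43018) = 15 + 220653/43018 = 865923/43018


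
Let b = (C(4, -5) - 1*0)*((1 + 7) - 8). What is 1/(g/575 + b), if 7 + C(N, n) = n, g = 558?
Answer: 575/558 ≈ 1.0305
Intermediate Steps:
C(N, n) = -7 + n
b = 0 (b = ((-7 - 5) - 1*0)*((1 + 7) - 8) = (-12 + 0)*(8 - 8) = -12*0 = 0)
1/(g/575 + b) = 1/(558/575 + 0) = 1/(558/575) = 575/558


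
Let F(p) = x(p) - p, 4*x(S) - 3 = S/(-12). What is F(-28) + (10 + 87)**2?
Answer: 28315/3 ≈ 9438.3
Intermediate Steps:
x(S) = 3/4 - S/48 (x(S) = 3/4 + (S/(-12))/4 = 3/4 + (S*(-1/12))/4 = 3/4 + (-S/12)/4 = 3/4 - S/48)
F(p) = 3/4 - 49*p/48 (F(p) = (3/4 - p/48) - p = 3/4 - 49*p/48)
F(-28) + (10 + 87)**2 = (3/4 - 49/48*(-28)) + (10 + 87)**2 = (3/4 + 343/12) + 97**2 = 88/3 + 9409 = 28315/3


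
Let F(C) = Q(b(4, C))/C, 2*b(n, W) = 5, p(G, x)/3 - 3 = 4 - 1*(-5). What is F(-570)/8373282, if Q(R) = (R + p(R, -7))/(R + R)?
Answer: -77/47727707400 ≈ -1.6133e-9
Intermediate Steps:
p(G, x) = 36 (p(G, x) = 9 + 3*(4 - 1*(-5)) = 9 + 3*(4 + 5) = 9 + 3*9 = 9 + 27 = 36)
b(n, W) = 5/2 (b(n, W) = (½)*5 = 5/2)
Q(R) = (36 + R)/(2*R) (Q(R) = (R + 36)/(R + R) = (36 + R)/((2*R)) = (36 + R)*(1/(2*R)) = (36 + R)/(2*R))
F(C) = 77/(10*C) (F(C) = ((36 + 5/2)/(2*(5/2)))/C = ((½)*(⅖)*(77/2))/C = 77/(10*C))
F(-570)/8373282 = ((77/10)/(-570))/8373282 = ((77/10)*(-1/570))*(1/8373282) = -77/5700*1/8373282 = -77/47727707400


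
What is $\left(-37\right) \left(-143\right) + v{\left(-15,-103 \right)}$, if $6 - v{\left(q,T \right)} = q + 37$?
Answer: $5275$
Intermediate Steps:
$v{\left(q,T \right)} = -31 - q$ ($v{\left(q,T \right)} = 6 - \left(q + 37\right) = 6 - \left(37 + q\right) = -31 - q$)
$\left(-37\right) \left(-143\right) + v{\left(-15,-103 \right)} = \left(-37\right) \left(-143\right) - 16 = 5291 + \left(-31 + 15\right) = 5291 - 16 = 5275$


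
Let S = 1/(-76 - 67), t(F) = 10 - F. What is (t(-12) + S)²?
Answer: 9891025/20449 ≈ 483.69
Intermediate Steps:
S = -1/143 (S = 1/(-143) = -1/143 ≈ -0.0069930)
(t(-12) + S)² = ((10 - 1*(-12)) - 1/143)² = ((10 + 12) - 1/143)² = (22 - 1/143)² = (3145/143)² = 9891025/20449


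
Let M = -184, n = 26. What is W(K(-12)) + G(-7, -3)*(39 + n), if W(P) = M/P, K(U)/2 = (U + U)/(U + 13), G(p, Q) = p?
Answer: -2707/6 ≈ -451.17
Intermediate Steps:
K(U) = 4*U/(13 + U) (K(U) = 2*((U + U)/(U + 13)) = 2*((2*U)/(13 + U)) = 2*(2*U/(13 + U)) = 4*U/(13 + U))
W(P) = -184/P
W(K(-12)) + G(-7, -3)*(39 + n) = -184/(4*(-12)/(13 - 12)) - 7*(39 + 26) = -184/(4*(-12)/1) - 7*65 = -184/(4*(-12)*1) - 455 = -184/(-48) - 455 = -184*(-1/48) - 455 = 23/6 - 455 = -2707/6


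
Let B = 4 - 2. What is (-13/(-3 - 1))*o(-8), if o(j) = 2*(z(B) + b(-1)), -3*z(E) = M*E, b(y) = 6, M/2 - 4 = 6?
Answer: -143/3 ≈ -47.667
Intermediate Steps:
M = 20 (M = 8 + 2*6 = 8 + 12 = 20)
B = 2
z(E) = -20*E/3
o(j) = -44/3 (o(j) = 2*(-20/3*2 + 6) = 2*(-40/3 + 6) = 2*(-22/3) = -44/3)
(-13/(-3 - 1))*o(-8) = (-13/(-3 - 1))*(-44/3) = (-13/(-4))*(-44/3) = -1/4*(-13)*(-44/3) = (13/4)*(-44/3) = -143/3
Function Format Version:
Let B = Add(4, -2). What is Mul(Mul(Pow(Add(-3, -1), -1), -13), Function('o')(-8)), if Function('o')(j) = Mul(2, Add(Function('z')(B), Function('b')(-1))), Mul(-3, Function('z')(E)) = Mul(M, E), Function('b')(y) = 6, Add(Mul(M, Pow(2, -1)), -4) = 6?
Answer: Rational(-143, 3) ≈ -47.667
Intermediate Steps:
M = 20 (M = Add(8, Mul(2, 6)) = Add(8, 12) = 20)
B = 2
Function('z')(E) = Mul(Rational(-20, 3), E) (Function('z')(E) = Mul(Rational(-1, 3), Mul(20, E)) = Mul(Rational(-20, 3), E))
Function('o')(j) = Rational(-44, 3) (Function('o')(j) = Mul(2, Add(Mul(Rational(-20, 3), 2), 6)) = Mul(2, Add(Rational(-40, 3), 6)) = Mul(2, Rational(-22, 3)) = Rational(-44, 3))
Mul(Mul(Pow(Add(-3, -1), -1), -13), Function('o')(-8)) = Mul(Mul(Pow(Add(-3, -1), -1), -13), Rational(-44, 3)) = Mul(Mul(Pow(-4, -1), -13), Rational(-44, 3)) = Mul(Mul(Rational(-1, 4), -13), Rational(-44, 3)) = Mul(Rational(13, 4), Rational(-44, 3)) = Rational(-143, 3)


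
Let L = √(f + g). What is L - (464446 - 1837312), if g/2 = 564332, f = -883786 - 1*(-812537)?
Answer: 1372866 + √1057415 ≈ 1.3739e+6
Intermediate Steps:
f = -71249 (f = -883786 + 812537 = -71249)
g = 1128664 (g = 2*564332 = 1128664)
L = √1057415 (L = √(-71249 + 1128664) = √1057415 ≈ 1028.3)
L - (464446 - 1837312) = √1057415 - (464446 - 1837312) = √1057415 - 1*(-1372866) = √1057415 + 1372866 = 1372866 + √1057415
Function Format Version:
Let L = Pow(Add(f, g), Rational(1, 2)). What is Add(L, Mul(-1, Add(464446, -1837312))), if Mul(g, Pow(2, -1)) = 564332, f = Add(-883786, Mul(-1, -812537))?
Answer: Add(1372866, Pow(1057415, Rational(1, 2))) ≈ 1.3739e+6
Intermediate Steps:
f = -71249 (f = Add(-883786, 812537) = -71249)
g = 1128664 (g = Mul(2, 564332) = 1128664)
L = Pow(1057415, Rational(1, 2)) (L = Pow(Add(-71249, 1128664), Rational(1, 2)) = Pow(1057415, Rational(1, 2)) ≈ 1028.3)
Add(L, Mul(-1, Add(464446, -1837312))) = Add(Pow(1057415, Rational(1, 2)), Mul(-1, Add(464446, -1837312))) = Add(Pow(1057415, Rational(1, 2)), Mul(-1, -1372866)) = Add(Pow(1057415, Rational(1, 2)), 1372866) = Add(1372866, Pow(1057415, Rational(1, 2)))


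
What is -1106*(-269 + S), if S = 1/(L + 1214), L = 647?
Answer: 553672448/1861 ≈ 2.9751e+5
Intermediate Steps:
S = 1/1861 (S = 1/(647 + 1214) = 1/1861 ≈ 0.00053735)
-1106*(-269 + S) = -1106*(-269 + 1/1861) = -1106*(-500608/1861) = 553672448/1861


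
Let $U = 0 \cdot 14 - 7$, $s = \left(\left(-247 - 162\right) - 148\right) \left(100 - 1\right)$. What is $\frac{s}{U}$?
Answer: $\frac{55143}{7} \approx 7877.6$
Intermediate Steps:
$s = -55143$ ($s = \left(-409 - 148\right) 99 = \left(-557\right) 99 = -55143$)
$U = -7$ ($U = 0 - 7 = -7$)
$\frac{s}{U} = - \frac{55143}{-7} = \left(-55143\right) \left(- \frac{1}{7}\right) = \frac{55143}{7}$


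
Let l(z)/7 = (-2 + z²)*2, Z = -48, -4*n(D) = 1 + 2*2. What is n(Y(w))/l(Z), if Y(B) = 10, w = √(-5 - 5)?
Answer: -5/128912 ≈ -3.8786e-5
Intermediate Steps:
w = I*√10 (w = √(-10) = I*√10 ≈ 3.1623*I)
n(D) = -5/4 (n(D) = -(1 + 2*2)/4 = -(1 + 4)/4 = -¼*5 = -5/4)
l(z) = -28 + 14*z² (l(z) = 7*((-2 + z²)*2) = 7*(-4 + 2*z²) = -28 + 14*z²)
n(Y(w))/l(Z) = -5/(4*(-28 + 14*(-48)²)) = -5/(4*(-28 + 14*2304)) = -5/(4*(-28 + 32256)) = -5/4/32228 = -5/4*1/32228 = -5/128912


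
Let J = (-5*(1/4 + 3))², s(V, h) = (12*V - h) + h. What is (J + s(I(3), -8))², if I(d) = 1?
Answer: 19509889/256 ≈ 76211.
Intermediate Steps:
s(V, h) = 12*V (s(V, h) = (-h + 12*V) + h = 12*V)
J = 4225/16 (J = (-5*(1*(¼) + 3))² = (-5*(¼ + 3))² = (-5*13/4)² = (-65/4)² = 4225/16 ≈ 264.06)
(J + s(I(3), -8))² = (4225/16 + 12*1)² = (4225/16 + 12)² = (4417/16)² = 19509889/256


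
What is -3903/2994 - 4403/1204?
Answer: -425757/85828 ≈ -4.9606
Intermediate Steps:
-3903/2994 - 4403/1204 = -3903*1/2994 - 4403*1/1204 = -1301/998 - 629/172 = -425757/85828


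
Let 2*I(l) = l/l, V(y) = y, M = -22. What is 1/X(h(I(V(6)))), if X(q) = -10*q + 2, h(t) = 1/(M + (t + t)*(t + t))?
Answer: 21/52 ≈ 0.40385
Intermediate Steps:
I(l) = 1/2 (I(l) = (l/l)/2 = (1/2)*1 = 1/2)
h(t) = 1/(-22 + 4*t**2) (h(t) = 1/(-22 + (t + t)*(t + t)) = 1/(-22 + (2*t)*(2*t)) = 1/(-22 + 4*t**2))
X(q) = 2 - 10*q
1/X(h(I(V(6)))) = 1/(2 - 5/(-11 + 2*(1/2)**2)) = 1/(2 - 5/(-11 + 2*(1/4))) = 1/(2 - 5/(-11 + 1/2)) = 1/(2 - 5/(-21/2)) = 1/(2 - 5*(-2)/21) = 1/(2 - 10*(-1/21)) = 1/(2 + 10/21) = 1/(52/21) = 21/52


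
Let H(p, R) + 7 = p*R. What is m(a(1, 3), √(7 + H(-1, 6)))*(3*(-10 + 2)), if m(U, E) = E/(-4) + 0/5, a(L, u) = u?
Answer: 6*I*√6 ≈ 14.697*I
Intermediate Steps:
H(p, R) = -7 + R*p (H(p, R) = -7 + p*R = -7 + R*p)
m(U, E) = -E/4 (m(U, E) = E*(-¼) + 0*(⅕) = -E/4 + 0 = -E/4)
m(a(1, 3), √(7 + H(-1, 6)))*(3*(-10 + 2)) = (-√(7 + (-7 + 6*(-1)))/4)*(3*(-10 + 2)) = (-√(7 + (-7 - 6))/4)*(3*(-8)) = -√(7 - 13)/4*(-24) = -I*√6/4*(-24) = 6*I*√6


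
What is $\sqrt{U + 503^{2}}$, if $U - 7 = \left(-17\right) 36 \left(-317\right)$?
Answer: $2 \sqrt{111755} \approx 668.6$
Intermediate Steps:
$U = 194011$ ($U = 7 + \left(-17\right) 36 \left(-317\right) = 7 - -194004 = 7 + 194004 = 194011$)
$\sqrt{U + 503^{2}} = \sqrt{194011 + 503^{2}} = \sqrt{194011 + 253009} = \sqrt{447020} = 2 \sqrt{111755}$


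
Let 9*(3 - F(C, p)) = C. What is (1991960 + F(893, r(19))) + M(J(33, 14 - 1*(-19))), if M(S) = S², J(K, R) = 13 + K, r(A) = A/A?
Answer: 17945818/9 ≈ 1.9940e+6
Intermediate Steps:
r(A) = 1
F(C, p) = 3 - C/9
(1991960 + F(893, r(19))) + M(J(33, 14 - 1*(-19))) = (1991960 + (3 - ⅑*893)) + (13 + 33)² = (1991960 + (3 - 893/9)) + 46² = (1991960 - 866/9) + 2116 = 17926774/9 + 2116 = 17945818/9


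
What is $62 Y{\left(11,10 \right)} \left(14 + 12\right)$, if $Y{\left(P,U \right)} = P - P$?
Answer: $0$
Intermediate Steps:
$Y{\left(P,U \right)} = 0$
$62 Y{\left(11,10 \right)} \left(14 + 12\right) = 62 \cdot 0 \left(14 + 12\right) = 0 \cdot 26 = 0$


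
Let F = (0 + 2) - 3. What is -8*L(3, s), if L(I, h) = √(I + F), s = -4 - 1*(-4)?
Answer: -8*√2 ≈ -11.314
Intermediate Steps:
F = -1 (F = 2 - 3 = -1)
s = 0 (s = -4 + 4 = 0)
L(I, h) = √(-1 + I) (L(I, h) = √(I - 1) = √(-1 + I))
-8*L(3, s) = -8*√(-1 + 3) = -8*√2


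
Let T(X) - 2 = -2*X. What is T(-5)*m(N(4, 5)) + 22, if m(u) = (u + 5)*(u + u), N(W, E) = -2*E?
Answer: 1222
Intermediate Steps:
T(X) = 2 - 2*X
m(u) = 2*u*(5 + u) (m(u) = (5 + u)*(2*u) = 2*u*(5 + u))
T(-5)*m(N(4, 5)) + 22 = (2 - 2*(-5))*(2*(-2*5)*(5 - 2*5)) + 22 = (2 + 10)*(2*(-10)*(5 - 10)) + 22 = 12*(2*(-10)*(-5)) + 22 = 12*100 + 22 = 1200 + 22 = 1222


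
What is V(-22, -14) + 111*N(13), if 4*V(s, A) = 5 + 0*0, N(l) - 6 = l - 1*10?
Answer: 4001/4 ≈ 1000.3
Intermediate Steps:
N(l) = -4 + l (N(l) = 6 + (l - 1*10) = 6 + (l - 10) = 6 + (-10 + l) = -4 + l)
V(s, A) = 5/4 (V(s, A) = (5 + 0*0)/4 = (5 + 0)/4 = (1/4)*5 = 5/4)
V(-22, -14) + 111*N(13) = 5/4 + 111*(-4 + 13) = 5/4 + 111*9 = 5/4 + 999 = 4001/4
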